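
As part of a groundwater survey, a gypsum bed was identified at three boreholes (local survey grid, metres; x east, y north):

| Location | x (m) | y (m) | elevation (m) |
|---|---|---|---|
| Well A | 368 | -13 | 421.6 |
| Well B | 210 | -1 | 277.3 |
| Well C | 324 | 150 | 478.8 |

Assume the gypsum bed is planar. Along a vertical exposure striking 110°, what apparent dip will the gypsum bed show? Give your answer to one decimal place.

34.7°

Let the plane be z = a·x + b·y + c.
Well B−Well A: −158a + 12b = −144.3;  Well C−Well A: −44a + 163b = 57.2.
Solving gives a = 0.95962, b = 0.60996.
Unit vector along 110° is (sin 110°, cos 110°) = (0.9397, -0.3420).
Slope in that direction = a·(0.9397) + b·(-0.3420) = 0.69313.
Apparent dip = arctan|0.69313| = 34.7° (true dip is 48.7°, so apparent ≤ true as expected).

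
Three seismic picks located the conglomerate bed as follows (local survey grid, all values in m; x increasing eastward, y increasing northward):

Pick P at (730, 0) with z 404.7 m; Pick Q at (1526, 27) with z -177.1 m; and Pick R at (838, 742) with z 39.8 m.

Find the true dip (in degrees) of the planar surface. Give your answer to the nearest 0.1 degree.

Two edge vectors: Pick P→Pick Q = (796, 27, -581.8), Pick P→Pick R = (108, 742, -364.9).
Normal n = (Pick P→Pick Q) × (Pick P→Pick R) = (421843.3, 227626, 587716).
So ∂z/∂x = −n_x/n_z = −0.71777 and ∂z/∂y = −n_y/n_z = −0.38731.
Gradient magnitude |∇z| = √(a² + b²) = √(0.51519 + 0.15001) = 0.81560.
True dip = arctan(0.81560) = 39.2°, dipping toward ENE (azimuth ≈ 062°).

39.2°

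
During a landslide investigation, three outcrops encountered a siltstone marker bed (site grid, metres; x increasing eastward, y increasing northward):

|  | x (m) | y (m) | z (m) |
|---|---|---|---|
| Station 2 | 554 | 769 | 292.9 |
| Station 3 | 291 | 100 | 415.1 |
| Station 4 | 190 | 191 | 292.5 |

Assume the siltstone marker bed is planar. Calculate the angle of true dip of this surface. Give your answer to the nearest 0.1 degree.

Two edge vectors: Station 2→Station 3 = (-263, -669, 122.2), Station 2→Station 4 = (-364, -578, -0.4).
Normal n = (Station 2→Station 3) × (Station 2→Station 4) = (70899.2, -44586, -91502).
So ∂z/∂x = −n_x/n_z = 0.77484 and ∂z/∂y = −n_y/n_z = −0.48727.
Gradient magnitude |∇z| = √(a² + b²) = √(0.60037 + 0.23743) = 0.91532.
True dip = arctan(0.91532) = 42.5°, dipping toward WNW (azimuth ≈ 302°).

42.5°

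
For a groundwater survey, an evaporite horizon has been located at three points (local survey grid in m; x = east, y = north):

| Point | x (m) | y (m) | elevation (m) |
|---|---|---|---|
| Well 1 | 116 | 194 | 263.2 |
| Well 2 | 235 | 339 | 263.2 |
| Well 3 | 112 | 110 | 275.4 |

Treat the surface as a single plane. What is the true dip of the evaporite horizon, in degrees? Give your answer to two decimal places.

13.66°

Two edge vectors: Well 1→Well 2 = (119, 145, 0), Well 1→Well 3 = (-4, -84, 12.2).
Normal n = (Well 1→Well 2) × (Well 1→Well 3) = (1769, -1451.8, -9416).
So ∂z/∂x = −n_x/n_z = 0.18787 and ∂z/∂y = −n_y/n_z = −0.15418.
Gradient magnitude |∇z| = √(a² + b²) = √(0.03530 + 0.02377) = 0.24304.
True dip = arctan(0.24304) = 13.66°, dipping toward NW (azimuth ≈ 309°).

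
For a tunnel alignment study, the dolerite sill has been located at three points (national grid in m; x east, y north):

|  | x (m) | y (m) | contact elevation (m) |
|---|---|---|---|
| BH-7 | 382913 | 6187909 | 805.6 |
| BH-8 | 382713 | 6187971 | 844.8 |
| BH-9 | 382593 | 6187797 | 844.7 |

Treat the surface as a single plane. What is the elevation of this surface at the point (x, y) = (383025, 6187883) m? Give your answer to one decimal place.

Two edge vectors: BH-7→BH-8 = (-200, 62, 39.2), BH-7→BH-9 = (-320, -112, 39.1).
Normal n = (BH-7→BH-8) × (BH-7→BH-9) = (6814.6, -4724, 42240).
So ∂z/∂x = −n_x/n_z = −0.161330492 and ∂z/∂y = −n_y/n_z = 0.111837121.
Intercept c from BH-7: 805.6 + 61775.54 − 692037.93 = −629456.79.
At (383025, 6187883): z = −61793.6 + 692035.0 − 629456.79 = 784.6 m.

784.6 m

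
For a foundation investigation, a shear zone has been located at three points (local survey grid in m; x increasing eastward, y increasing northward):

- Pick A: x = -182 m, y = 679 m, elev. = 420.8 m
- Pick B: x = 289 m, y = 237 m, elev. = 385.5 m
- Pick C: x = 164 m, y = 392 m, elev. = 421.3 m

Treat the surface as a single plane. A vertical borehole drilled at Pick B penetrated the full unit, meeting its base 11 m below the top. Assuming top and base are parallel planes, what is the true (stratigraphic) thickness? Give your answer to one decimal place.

8.1 m

Two edge vectors: Pick A→Pick B = (471, -442, -35.3), Pick A→Pick C = (346, -287, 0.5).
Normal n = (Pick A→Pick B) × (Pick A→Pick C) = (-10352.1, -12449.3, 17755).
So ∂z/∂x = −n_x/n_z = 0.58305 and ∂z/∂y = −n_y/n_z = 0.70117.
|∇z| = √(a²+b²) = 0.91192, so dip δ = arctan(0.91192) = 42.36°.
True thickness = vertical thickness × cos δ = 11 × cos 42.36° = 8.1 m.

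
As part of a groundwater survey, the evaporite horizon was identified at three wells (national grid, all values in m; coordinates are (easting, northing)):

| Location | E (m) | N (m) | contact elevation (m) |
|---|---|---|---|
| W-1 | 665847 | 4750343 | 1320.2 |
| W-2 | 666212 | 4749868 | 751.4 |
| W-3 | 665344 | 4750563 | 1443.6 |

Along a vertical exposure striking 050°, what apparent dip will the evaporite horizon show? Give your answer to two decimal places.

Let the plane be z = a·E + b·N + c.
W-2−W-1: 365a − 475b = −568.8;  W-3−W-1: −503a + 220b = 123.4.
Solving gives a = 0.41936, b = 1.51972.
Unit vector along 050° is (sin 50°, cos 50°) = (0.7660, 0.6428).
Slope in that direction = a·(0.7660) + b·(0.6428) = 1.29810.
Apparent dip = arctan|1.29810| = 52.39° (true dip is 57.6°, so apparent ≤ true as expected).

52.39°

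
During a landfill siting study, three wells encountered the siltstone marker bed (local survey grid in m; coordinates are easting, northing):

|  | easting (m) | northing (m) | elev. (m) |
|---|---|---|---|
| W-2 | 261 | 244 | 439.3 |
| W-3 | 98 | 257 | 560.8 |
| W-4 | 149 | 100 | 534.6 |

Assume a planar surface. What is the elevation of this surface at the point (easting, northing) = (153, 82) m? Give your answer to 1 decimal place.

533.0 m

Let the plane be z = a·easting + b·northing + c.
W-3−W-2: −163a + 13b = 121.5;  W-4−W-2: −112a − 144b = 95.3.
Solving gives a = −0.75156, b = −0.07726.
Then c = 439.3 − a·261 − b·244 = 654.31.
At (153, 82): z = −115.0 − 6.3 + 654.31 = 533.0 m.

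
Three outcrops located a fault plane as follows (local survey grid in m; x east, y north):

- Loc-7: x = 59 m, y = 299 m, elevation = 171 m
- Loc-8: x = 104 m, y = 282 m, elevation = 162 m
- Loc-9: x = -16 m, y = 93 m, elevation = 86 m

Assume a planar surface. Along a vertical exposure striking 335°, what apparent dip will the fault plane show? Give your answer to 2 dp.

21.96°

Let the plane be z = a·x + b·y + c.
Loc-8−Loc-7: 45a − 17b = −9;  Loc-9−Loc-7: −75a − 206b = −85.
Solving gives a = −0.03879, b = 0.42674.
Unit vector along 335° is (sin 335°, cos 335°) = (-0.4226, 0.9063).
Slope in that direction = a·(-0.4226) + b·(0.9063) = 0.40315.
Apparent dip = arctan|0.40315| = 21.96° (true dip is 23.2°, so apparent ≤ true as expected).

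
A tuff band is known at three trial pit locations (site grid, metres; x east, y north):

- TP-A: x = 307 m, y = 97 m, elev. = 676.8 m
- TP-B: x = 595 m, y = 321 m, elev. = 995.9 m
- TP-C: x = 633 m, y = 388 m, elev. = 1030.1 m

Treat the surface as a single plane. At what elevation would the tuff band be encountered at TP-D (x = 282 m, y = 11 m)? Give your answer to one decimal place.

Two edge vectors: TP-A→TP-B = (288, 224, 319.1), TP-A→TP-C = (326, 291, 353.3).
Normal n = (TP-A→TP-B) × (TP-A→TP-C) = (-13718.9, 2276.2, 10784).
So ∂z/∂x = −n_x/n_z = 1.27215 and ∂z/∂y = −n_y/n_z = −0.21107.
Intercept c from TP-A: 676.8 − 390.55 + 20.47 = 306.72.
At (282, 11): z = 358.7 − 2.3 + 306.72 = 663.1 m.

663.1 m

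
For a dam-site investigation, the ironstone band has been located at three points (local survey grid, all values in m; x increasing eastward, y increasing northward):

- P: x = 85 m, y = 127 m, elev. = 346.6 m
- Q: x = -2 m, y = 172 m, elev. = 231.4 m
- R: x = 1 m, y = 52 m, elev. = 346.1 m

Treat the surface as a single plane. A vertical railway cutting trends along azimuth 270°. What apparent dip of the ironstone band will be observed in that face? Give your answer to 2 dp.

40.05°

Let the plane be z = a·x + b·y + c.
Q−P: −87a + 45b = −115.2;  R−P: −84a − 75b = −0.5.
Solving gives a = 0.84061, b = −0.93482.
Unit vector along 270° is (sin 270°, cos 270°) = (-1.0000, -0.0000).
Slope in that direction = a·(-1.0000) + b·(-0.0000) = −0.84061.
Apparent dip = arctan|0.84061| = 40.05° (true dip is 51.5°, so apparent ≤ true as expected).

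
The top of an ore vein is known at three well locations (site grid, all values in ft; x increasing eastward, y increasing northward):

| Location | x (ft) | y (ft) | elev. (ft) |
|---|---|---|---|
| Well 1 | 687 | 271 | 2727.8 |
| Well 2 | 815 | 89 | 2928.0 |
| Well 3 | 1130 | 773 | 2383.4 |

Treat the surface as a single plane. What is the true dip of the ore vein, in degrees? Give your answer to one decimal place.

43.6°

Let the plane be z = a·x + b·y + c.
Well 2−Well 1: 128a − 182b = 200.2;  Well 3−Well 1: 443a + 502b = −344.4.
Solving gives a = 0.26104, b = −0.91641.
Gradient magnitude |∇z| = √(a² + b²) = √(0.06814 + 0.83981) = 0.95287.
True dip = arctan(0.95287) = 43.6°, dipping toward NNW (azimuth ≈ 344°).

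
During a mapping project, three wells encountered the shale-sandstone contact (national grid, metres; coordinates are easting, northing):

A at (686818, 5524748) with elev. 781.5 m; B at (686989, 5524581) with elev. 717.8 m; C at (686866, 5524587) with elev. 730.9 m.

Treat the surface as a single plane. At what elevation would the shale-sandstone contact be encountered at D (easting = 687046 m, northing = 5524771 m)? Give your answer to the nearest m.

Two edge vectors: A→B = (171, -167, -63.7), A→C = (48, -161, -50.6).
Normal n = (A→B) × (A→C) = (-1805.5, 5595, -19515).
So ∂z/∂easting = −n_x/n_z = −0.09251858 and ∂z/∂northing = −n_y/n_z = 0.28670254.
Intercept c from A: 781.5 + 63543.42 − 1583959.27 = −1519634.34.
At (687046, 5524771): z = −63564.5 + 1583965.9 − 1519634.34 = 767.0 m.

767 m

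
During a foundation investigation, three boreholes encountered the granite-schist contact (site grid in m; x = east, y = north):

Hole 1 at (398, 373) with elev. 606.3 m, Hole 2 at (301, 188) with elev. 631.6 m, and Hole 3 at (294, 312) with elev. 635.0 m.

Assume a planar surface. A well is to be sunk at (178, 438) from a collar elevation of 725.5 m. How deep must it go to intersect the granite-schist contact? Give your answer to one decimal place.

56.3 m

Two edge vectors: Hole 1→Hole 2 = (-97, -185, 25.3), Hole 1→Hole 3 = (-104, -61, 28.7).
Normal n = (Hole 1→Hole 2) × (Hole 1→Hole 3) = (-3766.2, 152.7, -13323).
So ∂z/∂x = −n_x/n_z = −0.28268 and ∂z/∂y = −n_y/n_z = 0.01146.
Intercept c from Hole 1: 606.3 + 112.51 − 4.28 = 714.53.
At (178, 438): z_contact = −50.32 + 5.02 + 714.53 = 669.24 m.
Depth below ground = 725.5 − 669.24 = 56.3 m.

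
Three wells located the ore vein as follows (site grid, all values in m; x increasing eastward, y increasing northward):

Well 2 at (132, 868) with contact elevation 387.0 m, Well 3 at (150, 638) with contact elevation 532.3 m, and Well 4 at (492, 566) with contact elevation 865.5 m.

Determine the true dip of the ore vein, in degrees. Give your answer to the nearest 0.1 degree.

Two edge vectors: Well 2→Well 3 = (18, -230, 145.3), Well 2→Well 4 = (360, -302, 478.5).
Normal n = (Well 2→Well 3) × (Well 2→Well 4) = (-66174.4, 43695, 77364).
So ∂z/∂x = −n_x/n_z = 0.85536 and ∂z/∂y = −n_y/n_z = −0.56480.
Gradient magnitude |∇z| = √(a² + b²) = √(0.73165 + 0.31900) = 1.02501.
True dip = arctan(1.02501) = 45.7°, dipping toward WNW (azimuth ≈ 303°).

45.7°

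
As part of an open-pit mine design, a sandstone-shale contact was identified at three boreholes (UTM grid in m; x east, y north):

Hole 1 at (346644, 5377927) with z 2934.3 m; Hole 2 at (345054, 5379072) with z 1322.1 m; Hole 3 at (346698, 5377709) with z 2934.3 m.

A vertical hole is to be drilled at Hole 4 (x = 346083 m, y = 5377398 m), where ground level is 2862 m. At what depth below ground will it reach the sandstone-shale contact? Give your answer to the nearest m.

Two edge vectors: Hole 1→Hole 2 = (-1590, 1145, -1612.2), Hole 1→Hole 3 = (54, -218, 0).
Normal n = (Hole 1→Hole 2) × (Hole 1→Hole 3) = (-351459.6, -87058.8, 284790).
So ∂z/∂x = −n_x/n_z = 1.23410092 and ∂z/∂y = −n_y/n_z = 0.30569472.
Intercept c from Hole 1: 2934.3 − 427793.68 − 1644003.90 = −2068863.28.
At (346083, 5377398): z_contact = 427101.3 + 1643842.2 − 2068863.28 = 2080.3 m.
Depth below ground = 2862 − 2080.3 = 782 m.

782 m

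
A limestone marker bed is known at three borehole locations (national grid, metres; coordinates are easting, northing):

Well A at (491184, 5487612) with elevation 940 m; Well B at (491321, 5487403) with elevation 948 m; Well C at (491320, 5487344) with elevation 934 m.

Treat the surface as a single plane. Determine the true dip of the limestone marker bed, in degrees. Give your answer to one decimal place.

Two edge vectors: Well A→Well B = (137, -209, 8), Well A→Well C = (136, -268, -6).
Normal n = (Well A→Well B) × (Well A→Well C) = (3398, 1910, -8292).
So ∂z/∂easting = −n_x/n_z = 0.40979 and ∂z/∂northing = −n_y/n_z = 0.23034.
Gradient magnitude |∇z| = √(a² + b²) = √(0.16793 + 0.05306) = 0.47009.
True dip = arctan(0.47009) = 25.2°, dipping toward WSW (azimuth ≈ 241°).

25.2°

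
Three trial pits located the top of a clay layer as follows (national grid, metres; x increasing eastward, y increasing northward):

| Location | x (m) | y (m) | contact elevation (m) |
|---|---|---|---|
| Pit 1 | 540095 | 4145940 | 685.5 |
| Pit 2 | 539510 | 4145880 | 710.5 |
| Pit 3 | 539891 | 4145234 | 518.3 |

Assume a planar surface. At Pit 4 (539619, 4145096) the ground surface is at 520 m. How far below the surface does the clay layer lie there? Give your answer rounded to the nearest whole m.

Let the plane be z = a·x + b·y + c.
Pit 2−Pit 1: −585a − 60b = 25;  Pit 3−Pit 1: −204a − 706b = −167.2.
Solving gives a = −0.06907204, b = 0.25678569.
Then c = 685.5 − a·540095 − b·4145940 = −1026627.09.
At (539619, 4145096): z_contact = −37272.6 + 1064401.3 − 1026627.09 = 501.7 m.
Depth below ground = 520 − 501.7 = 18 m.

18 m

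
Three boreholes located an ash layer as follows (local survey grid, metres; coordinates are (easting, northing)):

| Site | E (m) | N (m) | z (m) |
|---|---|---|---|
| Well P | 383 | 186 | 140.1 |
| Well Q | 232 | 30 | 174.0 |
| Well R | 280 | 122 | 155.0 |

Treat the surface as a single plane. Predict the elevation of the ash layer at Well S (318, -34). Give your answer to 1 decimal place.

Two edge vectors: Well P→Well Q = (-151, -156, 33.9), Well P→Well R = (-103, -64, 14.9).
Normal n = (Well P→Well Q) × (Well P→Well R) = (-154.8, -1241.8, -6404).
So ∂z/∂E = −n_x/n_z = −0.02417 and ∂z/∂N = −n_y/n_z = −0.19391.
Intercept c from Well P: 140.1 + 9.26 + 36.07 = 185.43.
At (318, -34): z = −7.7 + 6.6 + 185.43 = 184.3 m.

184.3 m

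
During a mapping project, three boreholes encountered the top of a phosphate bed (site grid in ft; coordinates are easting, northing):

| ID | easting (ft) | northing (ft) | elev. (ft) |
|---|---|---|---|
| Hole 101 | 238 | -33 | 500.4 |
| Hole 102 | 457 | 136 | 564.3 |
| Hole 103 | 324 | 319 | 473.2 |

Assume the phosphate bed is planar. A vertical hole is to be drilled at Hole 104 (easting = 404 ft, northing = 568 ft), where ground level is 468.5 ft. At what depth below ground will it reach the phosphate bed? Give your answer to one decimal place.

Let the plane be z = a·easting + b·northing + c.
Hole 102−Hole 101: 219a + 169b = 63.9;  Hole 103−Hole 101: 86a + 352b = −27.2.
Solving gives a = 0.43306, b = −0.18308.
Then c = 500.4 − a·238 − b·-33 = 391.29.
At (404, 568): z_contact = 174.96 − 103.99 + 391.29 = 462.26 ft.
Depth below ground = 468.5 − 462.26 = 6.2 ft.

6.2 ft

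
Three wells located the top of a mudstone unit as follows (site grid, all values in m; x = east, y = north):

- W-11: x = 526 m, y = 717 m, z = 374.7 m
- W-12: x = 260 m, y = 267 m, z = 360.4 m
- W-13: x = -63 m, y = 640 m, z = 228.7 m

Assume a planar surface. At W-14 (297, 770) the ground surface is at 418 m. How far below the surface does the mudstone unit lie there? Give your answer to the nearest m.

110 m

Two edge vectors: W-11→W-12 = (-266, -450, -14.3), W-11→W-13 = (-589, -77, -146).
Normal n = (W-11→W-12) × (W-11→W-13) = (64598.9, -30413.3, -244568).
So ∂z/∂x = −n_x/n_z = 0.26413 and ∂z/∂y = −n_y/n_z = −0.12436.
Intercept c from W-11: 374.7 − 138.93 + 89.16 = 324.93.
At (297, 770): z_contact = 78.4 − 95.8 + 324.93 = 307.6 m.
Depth below ground = 418 − 307.6 = 110 m.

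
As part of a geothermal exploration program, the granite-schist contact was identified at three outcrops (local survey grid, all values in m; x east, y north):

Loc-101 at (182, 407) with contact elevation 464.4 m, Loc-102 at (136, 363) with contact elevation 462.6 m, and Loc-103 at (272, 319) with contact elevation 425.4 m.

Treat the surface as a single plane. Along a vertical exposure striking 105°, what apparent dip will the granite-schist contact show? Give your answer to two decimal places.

14.10°

Let the plane be z = a·x + b·y + c.
Loc-102−Loc-101: −46a − 44b = −1.8;  Loc-103−Loc-101: 90a − 88b = −39.
Solving gives a = −0.19451, b = 0.24426.
Unit vector along 105° is (sin 105°, cos 105°) = (0.9659, -0.2588).
Slope in that direction = a·(0.9659) + b·(-0.2588) = −0.25110.
Apparent dip = arctan|0.25110| = 14.10° (true dip is 17.3°, so apparent ≤ true as expected).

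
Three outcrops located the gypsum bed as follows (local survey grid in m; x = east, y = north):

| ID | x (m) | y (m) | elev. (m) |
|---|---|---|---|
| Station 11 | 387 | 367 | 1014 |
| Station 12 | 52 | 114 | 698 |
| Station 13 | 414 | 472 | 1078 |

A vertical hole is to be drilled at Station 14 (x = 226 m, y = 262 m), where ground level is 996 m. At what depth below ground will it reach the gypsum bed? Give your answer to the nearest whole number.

Two edge vectors: Station 11→Station 12 = (-335, -253, -316), Station 11→Station 13 = (27, 105, 64).
Normal n = (Station 11→Station 12) × (Station 11→Station 13) = (16988, 12908, -28344).
So ∂z/∂x = −n_x/n_z = 0.59935 and ∂z/∂y = −n_y/n_z = 0.45541.
Intercept c from Station 11: 1014 − 231.95 − 167.13 = 614.92.
At (226, 262): z_contact = 135.5 + 119.3 + 614.92 = 869.7 m.
Depth below ground = 996 − 869.7 = 126 m.

126 m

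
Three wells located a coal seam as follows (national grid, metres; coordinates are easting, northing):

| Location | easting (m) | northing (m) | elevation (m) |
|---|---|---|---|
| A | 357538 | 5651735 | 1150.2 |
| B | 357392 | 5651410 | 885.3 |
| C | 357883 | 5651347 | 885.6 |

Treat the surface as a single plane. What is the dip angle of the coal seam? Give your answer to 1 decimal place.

Let the plane be z = a·easting + b·northing + c.
B−A: −146a − 325b = −264.9;  C−A: 345a − 388b = −264.6.
Solving gives a = 0.09946, b = 0.77040.
Gradient magnitude |∇z| = √(a² + b²) = √(0.00989 + 0.59351) = 0.77679.
True dip = arctan(0.77679) = 37.8°, dipping toward S (azimuth ≈ 187°).

37.8°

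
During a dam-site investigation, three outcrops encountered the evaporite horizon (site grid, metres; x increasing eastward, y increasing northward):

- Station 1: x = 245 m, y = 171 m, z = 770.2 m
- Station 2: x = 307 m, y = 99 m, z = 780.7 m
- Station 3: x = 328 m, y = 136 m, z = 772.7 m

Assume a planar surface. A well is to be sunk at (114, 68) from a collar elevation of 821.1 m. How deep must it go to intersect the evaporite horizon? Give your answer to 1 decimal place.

Two edge vectors: Station 1→Station 2 = (62, -72, 10.5), Station 1→Station 3 = (83, -35, 2.5).
Normal n = (Station 1→Station 2) × (Station 1→Station 3) = (187.5, 716.5, 3806).
So ∂z/∂x = −n_x/n_z = −0.04926 and ∂z/∂y = −n_y/n_z = −0.18826.
Intercept c from Station 1: 770.2 + 12.07 + 32.19 = 814.46.
At (114, 68): z_contact = −5.62 − 12.80 + 814.46 = 796.04 m.
Depth below ground = 821.1 − 796.04 = 25.1 m.

25.1 m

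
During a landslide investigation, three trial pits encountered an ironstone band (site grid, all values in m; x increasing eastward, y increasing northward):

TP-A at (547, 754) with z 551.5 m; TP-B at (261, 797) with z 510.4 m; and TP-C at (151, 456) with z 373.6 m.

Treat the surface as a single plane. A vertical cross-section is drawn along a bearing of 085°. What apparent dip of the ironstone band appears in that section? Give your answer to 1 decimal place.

12.6°

Let the plane be z = a·x + b·y + c.
TP-B−TP-A: −286a + 43b = −41.1;  TP-C−TP-A: −396a − 298b = −177.9.
Solving gives a = 0.19459, b = 0.33840.
Unit vector along 085° is (sin 85°, cos 85°) = (0.9962, 0.0872).
Slope in that direction = a·(0.9962) + b·(0.0872) = 0.22334.
Apparent dip = arctan|0.22334| = 12.6° (true dip is 21.3°, so apparent ≤ true as expected).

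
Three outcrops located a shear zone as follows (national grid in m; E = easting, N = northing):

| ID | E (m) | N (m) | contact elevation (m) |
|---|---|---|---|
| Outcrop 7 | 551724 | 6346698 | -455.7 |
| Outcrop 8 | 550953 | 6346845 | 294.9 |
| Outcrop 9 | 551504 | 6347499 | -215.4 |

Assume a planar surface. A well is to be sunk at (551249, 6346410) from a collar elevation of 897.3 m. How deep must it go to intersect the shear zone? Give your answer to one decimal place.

903.6 m

Let the plane be z = a·E + b·N + c.
Outcrop 8−Outcrop 7: −771a + 147b = 750.6;  Outcrop 9−Outcrop 7: −220a + 801b = 240.3.
Solving gives a = −0.966979705, b = 0.034412565.
Then c = -455.7 − a·551724 − b·6346698 = 314644.05.
At (551249, 6346410): z_contact = −533046.60 + 218396.25 + 314644.05 = -6.30 m.
Depth below ground = 897.3 − (-6.30) = 903.6 m.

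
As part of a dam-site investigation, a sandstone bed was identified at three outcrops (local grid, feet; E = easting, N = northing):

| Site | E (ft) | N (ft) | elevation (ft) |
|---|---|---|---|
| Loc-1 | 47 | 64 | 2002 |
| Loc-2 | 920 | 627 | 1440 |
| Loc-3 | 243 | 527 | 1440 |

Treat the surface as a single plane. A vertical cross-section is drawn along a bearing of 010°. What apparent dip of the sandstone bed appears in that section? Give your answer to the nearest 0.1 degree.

Two edge vectors: Loc-1→Loc-2 = (873, 563, -562), Loc-1→Loc-3 = (196, 463, -562).
Normal n = (Loc-1→Loc-2) × (Loc-1→Loc-3) = (-56200, 380474, 293851).
So ∂z/∂E = −n_x/n_z = 0.19125 and ∂z/∂N = −n_y/n_z = −1.29479.
Unit vector along 010° is (sin 10°, cos 10°) = (0.1736, 0.9848).
Slope in that direction = a·(0.1736) + b·(0.9848) = −1.24190.
Apparent dip = arctan|1.24190| = 51.2° (true dip is 52.6°, so apparent ≤ true as expected).

51.2°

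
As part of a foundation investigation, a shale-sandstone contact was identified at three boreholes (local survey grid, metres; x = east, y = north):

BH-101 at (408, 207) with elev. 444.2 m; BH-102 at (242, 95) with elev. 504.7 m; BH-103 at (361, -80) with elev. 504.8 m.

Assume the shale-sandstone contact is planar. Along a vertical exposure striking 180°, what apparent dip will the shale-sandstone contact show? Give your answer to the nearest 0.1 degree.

Two edge vectors: BH-101→BH-102 = (-166, -112, 60.5), BH-101→BH-103 = (-47, -287, 60.6).
Normal n = (BH-101→BH-102) × (BH-101→BH-103) = (10576.3, 7216.1, 42378).
So ∂z/∂x = −n_x/n_z = −0.24957 and ∂z/∂y = −n_y/n_z = −0.17028.
Unit vector along 180° is (sin 180°, cos 180°) = (0.0000, -1.0000).
Slope in that direction = a·(0.0000) + b·(-1.0000) = 0.17028.
Apparent dip = arctan|0.17028| = 9.7° (true dip is 16.8°, so apparent ≤ true as expected).

9.7°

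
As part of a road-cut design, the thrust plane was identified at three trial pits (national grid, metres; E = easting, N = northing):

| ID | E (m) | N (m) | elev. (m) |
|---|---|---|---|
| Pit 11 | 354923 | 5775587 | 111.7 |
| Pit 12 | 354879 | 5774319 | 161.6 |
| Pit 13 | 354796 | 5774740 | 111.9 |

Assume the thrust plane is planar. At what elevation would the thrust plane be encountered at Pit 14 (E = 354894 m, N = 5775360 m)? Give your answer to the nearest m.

Two edge vectors: Pit 11→Pit 12 = (-44, -1268, 49.9), Pit 11→Pit 13 = (-127, -847, 0.2).
Normal n = (Pit 11→Pit 12) × (Pit 11→Pit 13) = (42011.7, -6328.5, -123768).
So ∂z/∂E = −n_x/n_z = 0.33943911 and ∂z/∂N = −n_y/n_z = −0.05113196.
Intercept c from Pit 11: 111.7 − 120474.75 + 295317.06 = 174954.02.
At (354894, 5775360): z = 120464.9 − 295305.5 + 174954.02 = 113.5 m.

113 m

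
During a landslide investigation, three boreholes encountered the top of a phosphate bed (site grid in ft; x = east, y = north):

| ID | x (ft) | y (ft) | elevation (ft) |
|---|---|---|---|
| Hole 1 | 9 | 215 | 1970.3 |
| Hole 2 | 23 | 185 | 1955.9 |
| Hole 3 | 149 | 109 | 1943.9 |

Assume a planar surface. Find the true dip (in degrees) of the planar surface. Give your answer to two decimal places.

Let the plane be z = a·x + b·y + c.
Hole 2−Hole 1: 14a − 30b = −14.4;  Hole 3−Hole 1: 140a − 106b = −26.4.
Solving gives a = 0.27040, b = 0.60619.
Gradient magnitude |∇z| = √(a² + b²) = √(0.07311 + 0.36746) = 0.66376.
True dip = arctan(0.66376) = 33.57°, dipping toward SSW (azimuth ≈ 204°).

33.57°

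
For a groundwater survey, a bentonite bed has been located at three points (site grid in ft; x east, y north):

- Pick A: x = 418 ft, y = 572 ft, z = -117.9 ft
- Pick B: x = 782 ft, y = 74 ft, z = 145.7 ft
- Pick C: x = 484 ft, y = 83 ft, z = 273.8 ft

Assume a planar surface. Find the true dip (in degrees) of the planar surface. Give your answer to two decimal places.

Two edge vectors: Pick A→Pick B = (364, -498, 263.6), Pick A→Pick C = (66, -489, 391.7).
Normal n = (Pick A→Pick B) × (Pick A→Pick C) = (-66166.2, -125181.2, -145128).
So ∂z/∂x = −n_x/n_z = −0.45592 and ∂z/∂y = −n_y/n_z = −0.86256.
Gradient magnitude |∇z| = √(a² + b²) = √(0.20786 + 0.74400) = 0.97564.
True dip = arctan(0.97564) = 44.29°, dipping toward NNE (azimuth ≈ 028°).

44.29°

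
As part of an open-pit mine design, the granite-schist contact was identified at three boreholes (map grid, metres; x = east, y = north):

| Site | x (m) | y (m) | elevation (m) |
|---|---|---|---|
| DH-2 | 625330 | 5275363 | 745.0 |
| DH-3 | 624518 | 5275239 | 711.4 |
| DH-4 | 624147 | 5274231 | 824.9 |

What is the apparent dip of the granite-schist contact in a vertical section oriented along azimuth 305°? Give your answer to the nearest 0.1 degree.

7.3°

Let the plane be z = a·x + b·y + c.
DH-3−DH-2: −812a − 124b = −33.6;  DH-4−DH-2: −1183a − 1132b = 79.9.
Solving gives a = 0.06206, b = −0.13544.
Unit vector along 305° is (sin 305°, cos 305°) = (-0.8192, 0.5736).
Slope in that direction = a·(-0.8192) + b·(0.5736) = −0.12852.
Apparent dip = arctan|0.12852| = 7.3° (true dip is 8.5°, so apparent ≤ true as expected).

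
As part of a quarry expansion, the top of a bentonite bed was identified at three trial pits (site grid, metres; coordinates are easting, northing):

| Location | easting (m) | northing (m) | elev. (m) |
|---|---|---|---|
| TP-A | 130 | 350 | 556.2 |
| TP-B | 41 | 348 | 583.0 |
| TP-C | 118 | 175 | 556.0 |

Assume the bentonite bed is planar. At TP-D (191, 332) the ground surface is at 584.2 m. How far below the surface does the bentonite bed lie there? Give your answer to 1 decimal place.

46.8 m

Two edge vectors: TP-A→TP-B = (-89, -2, 26.8), TP-A→TP-C = (-12, -175, -0.2).
Normal n = (TP-A→TP-B) × (TP-A→TP-C) = (4690.4, -339.4, 15551).
So ∂z/∂easting = −n_x/n_z = −0.30161 and ∂z/∂northing = −n_y/n_z = 0.02182.
Intercept c from TP-A: 556.2 + 39.21 − 7.64 = 587.77.
At (191, 332): z_contact = −57.61 + 7.25 + 587.77 = 537.41 m.
Depth below ground = 584.2 − 537.41 = 46.8 m.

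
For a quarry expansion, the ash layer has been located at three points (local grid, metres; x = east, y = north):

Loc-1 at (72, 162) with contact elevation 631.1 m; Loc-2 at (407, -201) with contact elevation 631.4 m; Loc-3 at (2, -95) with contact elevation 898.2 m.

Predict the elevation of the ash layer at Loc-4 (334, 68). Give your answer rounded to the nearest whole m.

Let the plane be z = a·x + b·y + c.
Loc-2−Loc-1: 335a − 363b = 0.3;  Loc-3−Loc-1: −70a − 257b = 267.1.
Solving gives a = −0.86884, b = −0.80265.
Then c = 631.1 − a·72 − b·162 = 823.69.
At (334, 68): z = −290.2 − 54.6 + 823.69 = 478.9 m.

479 m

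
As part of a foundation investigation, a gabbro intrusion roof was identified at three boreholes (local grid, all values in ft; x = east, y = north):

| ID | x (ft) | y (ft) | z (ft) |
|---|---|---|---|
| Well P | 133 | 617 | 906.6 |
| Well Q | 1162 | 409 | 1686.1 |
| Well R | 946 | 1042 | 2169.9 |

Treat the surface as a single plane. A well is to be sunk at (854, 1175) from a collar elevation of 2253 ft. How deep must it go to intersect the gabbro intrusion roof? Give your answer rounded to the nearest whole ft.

Let the plane be z = a·x + b·y + c.
Well Q−Well P: 1029a − 208b = 779.5;  Well R−Well P: 813a + 425b = 1263.3.
Solving gives a = 0.97959, b = 1.09857.
Then c = 906.6 − a·133 − b·617 = 98.50.
At (854, 1175): z_contact = 836.6 + 1290.8 + 98.50 = 2225.9 ft.
Depth below ground = 2253 − 2225.9 = 27 ft.

27 ft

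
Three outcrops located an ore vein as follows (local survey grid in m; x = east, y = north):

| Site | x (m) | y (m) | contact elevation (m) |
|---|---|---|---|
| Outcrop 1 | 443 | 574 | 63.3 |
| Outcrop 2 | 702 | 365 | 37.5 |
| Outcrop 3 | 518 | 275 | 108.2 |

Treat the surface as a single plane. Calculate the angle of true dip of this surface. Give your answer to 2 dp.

19.46°

Two edge vectors: Outcrop 1→Outcrop 2 = (259, -209, -25.8), Outcrop 1→Outcrop 3 = (75, -299, 44.9).
Normal n = (Outcrop 1→Outcrop 2) × (Outcrop 1→Outcrop 3) = (-17098.3, -13564.1, -61766).
So ∂z/∂x = −n_x/n_z = −0.27682 and ∂z/∂y = −n_y/n_z = −0.21960.
Gradient magnitude |∇z| = √(a² + b²) = √(0.07663 + 0.04823) = 0.35335.
True dip = arctan(0.35335) = 19.46°, dipping toward NE (azimuth ≈ 052°).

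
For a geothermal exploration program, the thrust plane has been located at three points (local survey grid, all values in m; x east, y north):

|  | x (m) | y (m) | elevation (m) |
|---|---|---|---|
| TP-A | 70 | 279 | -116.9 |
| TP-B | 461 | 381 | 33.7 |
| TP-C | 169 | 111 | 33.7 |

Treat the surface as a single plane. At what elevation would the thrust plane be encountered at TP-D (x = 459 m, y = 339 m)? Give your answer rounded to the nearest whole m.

57 m

Let the plane be z = a·x + b·y + c.
TP-B−TP-A: 391a + 102b = 150.6;  TP-C−TP-A: 99a − 168b = 150.6.
Solving gives a = 0.53654, b = −0.58025.
Then c = -116.9 − a·70 − b·279 = 7.43.
At (459, 339): z = 246.3 − 196.7 + 7.43 = 57.0 m.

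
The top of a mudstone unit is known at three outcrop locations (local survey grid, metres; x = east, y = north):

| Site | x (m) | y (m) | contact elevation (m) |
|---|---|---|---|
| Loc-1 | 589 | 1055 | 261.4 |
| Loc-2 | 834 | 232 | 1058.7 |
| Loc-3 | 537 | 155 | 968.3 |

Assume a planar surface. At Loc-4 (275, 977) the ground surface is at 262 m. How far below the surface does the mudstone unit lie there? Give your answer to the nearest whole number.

99 m

Two edge vectors: Loc-1→Loc-2 = (245, -823, 797.3), Loc-1→Loc-3 = (-52, -900, 706.9).
Normal n = (Loc-1→Loc-2) × (Loc-1→Loc-3) = (135791.3, -214650.1, -263296).
So ∂z/∂x = −n_x/n_z = 0.51574 and ∂z/∂y = −n_y/n_z = −0.81524.
Intercept c from Loc-1: 261.4 − 303.77 + 860.08 = 817.71.
At (275, 977): z_contact = 141.8 − 796.5 + 817.71 = 163.0 m.
Depth below ground = 262 − 163.0 = 99 m.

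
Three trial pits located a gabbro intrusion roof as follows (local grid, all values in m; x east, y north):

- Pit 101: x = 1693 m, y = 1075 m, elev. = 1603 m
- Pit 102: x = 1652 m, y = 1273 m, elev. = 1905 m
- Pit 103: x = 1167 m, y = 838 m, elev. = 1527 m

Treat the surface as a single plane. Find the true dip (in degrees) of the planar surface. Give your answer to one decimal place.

Two edge vectors: Pit 101→Pit 102 = (-41, 198, 302), Pit 101→Pit 103 = (-526, -237, -76).
Normal n = (Pit 101→Pit 102) × (Pit 101→Pit 103) = (56526, -161968, 113865).
So ∂z/∂x = −n_x/n_z = −0.49643 and ∂z/∂y = −n_y/n_z = 1.42246.
Gradient magnitude |∇z| = √(a² + b²) = √(0.24644 + 2.02338) = 1.50659.
True dip = arctan(1.50659) = 56.4°, dipping toward SSE (azimuth ≈ 161°).

56.4°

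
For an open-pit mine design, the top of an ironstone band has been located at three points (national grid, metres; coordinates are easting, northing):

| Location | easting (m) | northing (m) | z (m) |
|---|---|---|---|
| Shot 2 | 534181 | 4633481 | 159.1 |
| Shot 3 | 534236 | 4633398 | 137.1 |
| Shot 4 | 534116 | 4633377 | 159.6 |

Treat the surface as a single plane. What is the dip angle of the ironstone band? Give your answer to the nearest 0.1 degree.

Let the plane be z = a·easting + b·northing + c.
Shot 3−Shot 2: 55a − 83b = −22;  Shot 4−Shot 2: −65a − 104b = 0.5.
Solving gives a = −0.20958, b = 0.12618.
Gradient magnitude |∇z| = √(a² + b²) = √(0.04392 + 0.01592) = 0.24463.
True dip = arctan(0.24463) = 13.7°, dipping toward ESE (azimuth ≈ 121°).

13.7°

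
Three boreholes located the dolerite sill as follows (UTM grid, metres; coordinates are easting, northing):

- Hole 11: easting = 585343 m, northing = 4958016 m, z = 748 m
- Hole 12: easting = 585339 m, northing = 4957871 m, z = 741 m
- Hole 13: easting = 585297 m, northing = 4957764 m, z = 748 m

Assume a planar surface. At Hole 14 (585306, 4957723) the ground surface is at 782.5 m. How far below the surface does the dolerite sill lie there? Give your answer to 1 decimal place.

39.6 m

Two edge vectors: Hole 11→Hole 12 = (-4, -145, -7), Hole 11→Hole 13 = (-46, -252, 0).
Normal n = (Hole 11→Hole 12) × (Hole 11→Hole 13) = (-1764, 322, -5662).
So ∂z/∂easting = −n_x/n_z = −0.311550689 and ∂z/∂northing = −n_y/n_z = 0.056870364.
Intercept c from Hole 11: 748 + 182364.01 − 281964.17 = −98852.16.
At (585306, 4957723): z_contact = −182352.49 + 281947.51 − 98852.16 = 742.86 m.
Depth below ground = 782.5 − 742.86 = 39.6 m.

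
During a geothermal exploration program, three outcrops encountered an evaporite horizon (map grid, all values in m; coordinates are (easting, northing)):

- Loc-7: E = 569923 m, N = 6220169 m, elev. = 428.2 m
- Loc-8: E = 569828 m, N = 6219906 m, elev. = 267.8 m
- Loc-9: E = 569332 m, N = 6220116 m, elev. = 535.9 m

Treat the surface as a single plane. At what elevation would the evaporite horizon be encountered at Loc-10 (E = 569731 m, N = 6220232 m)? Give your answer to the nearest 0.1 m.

Two edge vectors: Loc-7→Loc-8 = (-95, -263, -160.4), Loc-7→Loc-9 = (-591, -53, 107.7).
Normal n = (Loc-7→Loc-8) × (Loc-7→Loc-9) = (-36826.3, 105027.9, -150398).
So ∂z/∂E = −n_x/n_z = −0.244858974 and ∂z/∂N = −n_y/n_z = 0.698333090.
Intercept c from Loc-7: 428.2 + 139550.76 − 4343749.84 = −4203770.87.
At (569731, 6220232): z = −139503.7 + 4343793.8 − 4203770.87 = 519.2 m.

519.2 m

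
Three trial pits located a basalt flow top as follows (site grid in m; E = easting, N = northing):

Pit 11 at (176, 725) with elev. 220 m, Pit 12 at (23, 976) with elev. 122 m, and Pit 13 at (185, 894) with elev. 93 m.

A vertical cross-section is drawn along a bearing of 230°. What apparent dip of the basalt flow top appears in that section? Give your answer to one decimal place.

Let the plane be z = a·E + b·N + c.
Pit 12−Pit 11: −153a + 251b = −98;  Pit 13−Pit 11: 9a + 169b = −127.
Solving gives a = −0.54471, b = −0.72247.
Unit vector along 230° is (sin 230°, cos 230°) = (-0.7660, -0.6428).
Slope in that direction = a·(-0.7660) + b·(-0.6428) = 0.88167.
Apparent dip = arctan|0.88167| = 41.4° (true dip is 42.1°, so apparent ≤ true as expected).

41.4°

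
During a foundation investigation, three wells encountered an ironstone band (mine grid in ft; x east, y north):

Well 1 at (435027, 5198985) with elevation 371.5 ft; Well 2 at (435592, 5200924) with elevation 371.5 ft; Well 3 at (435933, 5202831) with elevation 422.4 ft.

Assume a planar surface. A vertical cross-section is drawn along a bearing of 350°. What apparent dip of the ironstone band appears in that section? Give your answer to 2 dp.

6.23°

Let the plane be z = a·x + b·y + c.
Well 2−Well 1: 565a + 1939b = 0;  Well 3−Well 1: 906a + 3846b = 50.9.
Solving gives a = −0.23710, b = 0.06909.
Unit vector along 350° is (sin 350°, cos 350°) = (-0.1736, 0.9848).
Slope in that direction = a·(-0.1736) + b·(0.9848) = 0.10921.
Apparent dip = arctan|0.10921| = 6.23° (true dip is 13.9°, so apparent ≤ true as expected).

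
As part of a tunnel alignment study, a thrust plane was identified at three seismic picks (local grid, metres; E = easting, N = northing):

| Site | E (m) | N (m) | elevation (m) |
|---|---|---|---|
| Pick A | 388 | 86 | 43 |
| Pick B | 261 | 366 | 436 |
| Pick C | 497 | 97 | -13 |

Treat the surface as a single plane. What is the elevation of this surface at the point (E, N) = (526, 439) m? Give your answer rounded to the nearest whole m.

352 m

Let the plane be z = a·E + b·N + c.
Pick B−Pick A: −127a + 280b = 393;  Pick C−Pick A: 109a + 11b = −56.
Solving gives a = −0.62672, b = 1.11931.
Then c = 43 − a·388 − b·86 = 189.91.
At (526, 439): z = −329.7 + 491.4 + 189.91 = 351.6 m.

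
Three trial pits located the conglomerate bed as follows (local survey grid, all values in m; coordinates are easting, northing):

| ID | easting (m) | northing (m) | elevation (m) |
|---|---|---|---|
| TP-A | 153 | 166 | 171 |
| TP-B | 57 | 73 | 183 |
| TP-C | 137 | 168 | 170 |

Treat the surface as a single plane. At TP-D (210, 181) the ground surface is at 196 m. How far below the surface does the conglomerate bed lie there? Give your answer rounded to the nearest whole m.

Let the plane be z = a·easting + b·northing + c.
TP-B−TP-A: −96a − 93b = 12;  TP-C−TP-A: −16a + 2b = −1.
Solving gives a = 0.04107, b = −0.17143.
Then c = 171 − a·153 − b·166 = 193.17.
At (210, 181): z_contact = 8.6 − 31.0 + 193.17 = 170.8 m.
Depth below ground = 196 − 170.8 = 25 m.

25 m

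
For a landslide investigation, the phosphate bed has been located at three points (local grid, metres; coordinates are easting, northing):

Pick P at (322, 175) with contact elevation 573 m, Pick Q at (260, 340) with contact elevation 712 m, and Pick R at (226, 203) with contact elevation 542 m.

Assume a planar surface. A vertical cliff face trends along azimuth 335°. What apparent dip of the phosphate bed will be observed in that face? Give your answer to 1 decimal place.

Two edge vectors: Pick P→Pick Q = (-62, 165, 139), Pick P→Pick R = (-96, 28, -31).
Normal n = (Pick P→Pick Q) × (Pick P→Pick R) = (-9007, -15266, 14104).
So ∂z/∂easting = −n_x/n_z = 0.63861 and ∂z/∂northing = −n_y/n_z = 1.08239.
Unit vector along 335° is (sin 335°, cos 335°) = (-0.4226, 0.9063).
Slope in that direction = a·(-0.4226) + b·(0.9063) = 0.71109.
Apparent dip = arctan|0.71109| = 35.4° (true dip is 51.5°, so apparent ≤ true as expected).

35.4°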